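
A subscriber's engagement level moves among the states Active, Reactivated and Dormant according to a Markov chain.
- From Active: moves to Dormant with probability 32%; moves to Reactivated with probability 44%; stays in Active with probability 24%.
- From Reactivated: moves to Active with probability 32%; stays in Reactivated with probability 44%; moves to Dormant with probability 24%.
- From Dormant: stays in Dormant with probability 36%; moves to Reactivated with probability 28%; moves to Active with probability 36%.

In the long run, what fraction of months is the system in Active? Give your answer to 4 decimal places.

0.3074

Let the stationary distribution be π with π = πP and π_1 + π_2 + π_3 = 1.
π_1 = 0.24·π_1 + 0.32·π_2 + 0.36·π_3
π_2 = 0.44·π_1 + 0.44·π_2 + 0.28·π_3
Solving with the normalization constraint gives π = (0.3074, 0.3919, 0.3007).
So the stationary probability of Active is 0.3074.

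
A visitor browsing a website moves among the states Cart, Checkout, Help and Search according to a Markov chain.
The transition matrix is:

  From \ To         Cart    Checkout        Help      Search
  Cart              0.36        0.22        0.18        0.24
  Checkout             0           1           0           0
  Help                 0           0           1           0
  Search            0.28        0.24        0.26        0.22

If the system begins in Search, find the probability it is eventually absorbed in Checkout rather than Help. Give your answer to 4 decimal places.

Let h(s) be the probability of absorption at Checkout starting from transient state s. Then h(Checkout) = 1 and h(Help) = 0. By first-step analysis:
h(Cart) = 0.36·h(Cart) + 0.22·1 + 0.18·0 + 0.24·h(Search)
h(Search) = 0.28·h(Cart) + 0.24·1 + 0.26·0 + 0.22·h(Search)
Solving: h(Cart) = 0.5306, h(Search) = 0.4981.
Starting from Search, the probability is 0.4981.

0.4981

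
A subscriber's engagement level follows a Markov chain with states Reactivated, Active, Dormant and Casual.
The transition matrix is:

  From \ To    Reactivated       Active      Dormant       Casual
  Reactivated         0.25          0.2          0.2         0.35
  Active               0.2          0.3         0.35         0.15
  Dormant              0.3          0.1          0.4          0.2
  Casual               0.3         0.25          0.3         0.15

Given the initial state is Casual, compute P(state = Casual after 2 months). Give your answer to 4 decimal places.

Propagate the distribution vector 2 months from Casual.
After 0 months: (0.0000, 0.0000, 0.0000, 1.0000)
After 1 month: (0.3000, 0.2500, 0.3000, 0.1500)
After 2 months: (0.2600, 0.2025, 0.3125, 0.2250)
P(in Casual after 2 months) = 0.2250

0.2250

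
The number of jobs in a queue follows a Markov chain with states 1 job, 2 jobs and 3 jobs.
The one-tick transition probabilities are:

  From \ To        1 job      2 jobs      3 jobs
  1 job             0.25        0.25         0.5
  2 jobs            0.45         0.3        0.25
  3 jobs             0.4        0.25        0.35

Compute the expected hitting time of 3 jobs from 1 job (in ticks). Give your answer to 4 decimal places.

2.3030

Let t(s) be the expected number of ticks to first reach 3 jobs from state s, with t(3 jobs) = 0. Conditioning on the first tick:
t(1 job) = 1 + 0.25·t(1 job) + 0.25·t(2 jobs)
t(2 jobs) = 1 + 0.45·t(1 job) + 0.3·t(2 jobs)
Solving: t(1 job) = 2.3030, t(2 jobs) = 2.9091.
Expected ticks from 1 job to 3 jobs: 2.3030.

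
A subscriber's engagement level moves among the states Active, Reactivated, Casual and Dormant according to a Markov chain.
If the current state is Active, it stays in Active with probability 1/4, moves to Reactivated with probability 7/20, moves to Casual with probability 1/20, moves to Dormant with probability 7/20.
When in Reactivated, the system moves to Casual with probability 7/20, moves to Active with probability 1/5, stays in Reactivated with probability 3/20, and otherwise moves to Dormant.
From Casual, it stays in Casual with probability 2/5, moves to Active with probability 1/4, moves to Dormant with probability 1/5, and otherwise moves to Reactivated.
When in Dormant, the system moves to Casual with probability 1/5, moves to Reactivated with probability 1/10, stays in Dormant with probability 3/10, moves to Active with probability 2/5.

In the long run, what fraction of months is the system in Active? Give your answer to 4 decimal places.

0.2840

Let the stationary distribution be π with π = πP and π_1 + π_2 + π_3 + π_4 = 1.
π_1 = 0.25·π_1 + 0.2·π_2 + 0.25·π_3 + 0.4·π_4
π_2 = 0.35·π_1 + 0.15·π_2 + 0.15·π_3 + 0.1·π_4
π_3 = 0.05·π_1 + 0.35·π_2 + 0.4·π_3 + 0.2·π_4
Solving with the normalization constraint gives π = (0.2840, 0.1923, 0.2328, 0.2909).
So the stationary probability of Active is 0.2840.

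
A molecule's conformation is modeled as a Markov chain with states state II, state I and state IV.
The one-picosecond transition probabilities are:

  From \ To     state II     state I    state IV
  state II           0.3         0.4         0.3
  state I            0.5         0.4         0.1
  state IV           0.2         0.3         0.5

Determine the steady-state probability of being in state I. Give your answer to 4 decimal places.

Let the stationary distribution be π with π = πP and π_1 + π_2 + π_3 = 1.
π_1 = 0.3·π_1 + 0.5·π_2 + 0.2·π_3
π_2 = 0.4·π_1 + 0.4·π_2 + 0.3·π_3
Solving with the normalization constraint gives π = (0.3462, 0.3718, 0.2821).
So the stationary probability of state I is 0.3718.

0.3718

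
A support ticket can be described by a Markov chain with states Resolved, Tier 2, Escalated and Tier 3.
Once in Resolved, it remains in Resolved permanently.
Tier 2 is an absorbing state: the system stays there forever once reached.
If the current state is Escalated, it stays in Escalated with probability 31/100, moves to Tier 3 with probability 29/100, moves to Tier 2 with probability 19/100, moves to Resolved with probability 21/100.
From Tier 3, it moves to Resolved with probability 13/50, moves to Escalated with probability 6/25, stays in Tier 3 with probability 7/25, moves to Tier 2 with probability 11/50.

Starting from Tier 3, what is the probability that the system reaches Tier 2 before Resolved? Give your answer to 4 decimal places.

Let h(s) be the probability of absorption at Tier 2 starting from transient state s. Then h(Tier 2) = 1 and h(Resolved) = 0. By first-step analysis:
h(Escalated) = 0.21·0 + 0.19·1 + 0.31·h(Escalated) + 0.29·h(Tier 3)
h(Tier 3) = 0.26·0 + 0.22·1 + 0.24·h(Escalated) + 0.28·h(Tier 3)
Solving: h(Escalated) = 0.4696, h(Tier 3) = 0.4621.
Starting from Tier 3, the probability is 0.4621.

0.4621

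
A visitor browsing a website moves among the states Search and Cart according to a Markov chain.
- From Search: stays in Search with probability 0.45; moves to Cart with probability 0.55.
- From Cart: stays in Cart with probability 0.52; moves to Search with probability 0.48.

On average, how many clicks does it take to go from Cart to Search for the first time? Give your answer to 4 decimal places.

Let t(s) be the expected number of clicks to first reach Search from state s, with t(Search) = 0. Conditioning on the first click:
t(Cart) = 1 + 0.52·t(Cart)
Solving: t(Cart) = 2.0833.
Expected clicks from Cart to Search: 2.0833.

2.0833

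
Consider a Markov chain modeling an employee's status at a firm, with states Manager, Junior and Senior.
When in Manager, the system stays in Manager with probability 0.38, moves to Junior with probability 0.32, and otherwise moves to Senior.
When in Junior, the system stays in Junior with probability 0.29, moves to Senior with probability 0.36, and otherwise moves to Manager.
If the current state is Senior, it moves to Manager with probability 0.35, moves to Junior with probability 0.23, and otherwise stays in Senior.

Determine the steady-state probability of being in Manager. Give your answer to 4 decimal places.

Let the stationary distribution be π with π = πP and π_1 + π_2 + π_3 = 1.
π_1 = 0.38·π_1 + 0.35·π_2 + 0.35·π_3
π_2 = 0.32·π_1 + 0.29·π_2 + 0.23·π_3
Solving with the normalization constraint gives π = (0.3608, 0.2792, 0.3599).
So the stationary probability of Manager is 0.3608.

0.3608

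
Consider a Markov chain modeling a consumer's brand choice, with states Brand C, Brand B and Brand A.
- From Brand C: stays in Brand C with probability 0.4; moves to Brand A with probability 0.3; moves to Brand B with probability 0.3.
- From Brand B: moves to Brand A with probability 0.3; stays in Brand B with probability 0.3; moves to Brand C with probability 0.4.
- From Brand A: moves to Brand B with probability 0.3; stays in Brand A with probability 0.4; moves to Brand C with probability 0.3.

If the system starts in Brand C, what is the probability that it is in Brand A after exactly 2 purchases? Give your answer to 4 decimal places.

0.3300

Sum over the intermediate state after 1 purchase:
P = P(Brand C→Brand C)·P(Brand C→Brand A) + P(Brand C→Brand B)·P(Brand B→Brand A) + P(Brand C→Brand A)·P(Brand A→Brand A)
  = 0.4×0.3 + 0.3×0.3 + 0.3×0.4
  = 0.1200 + 0.0900 + 0.1200 = 0.3300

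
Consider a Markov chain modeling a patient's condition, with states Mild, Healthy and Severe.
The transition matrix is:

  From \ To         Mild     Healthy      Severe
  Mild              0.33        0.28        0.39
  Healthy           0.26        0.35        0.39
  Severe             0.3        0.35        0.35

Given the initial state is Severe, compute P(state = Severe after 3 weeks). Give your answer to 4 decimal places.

Propagate the distribution vector 3 weeks from Severe.
After 0 weeks: (0.0000, 0.0000, 1.0000)
After 1 week: (0.3000, 0.3500, 0.3500)
After 2 weeks: (0.2950, 0.3290, 0.3760)
After 3 weeks: (0.2957, 0.3294, 0.3750)
P(in Severe after 3 weeks) = 0.3750

0.3750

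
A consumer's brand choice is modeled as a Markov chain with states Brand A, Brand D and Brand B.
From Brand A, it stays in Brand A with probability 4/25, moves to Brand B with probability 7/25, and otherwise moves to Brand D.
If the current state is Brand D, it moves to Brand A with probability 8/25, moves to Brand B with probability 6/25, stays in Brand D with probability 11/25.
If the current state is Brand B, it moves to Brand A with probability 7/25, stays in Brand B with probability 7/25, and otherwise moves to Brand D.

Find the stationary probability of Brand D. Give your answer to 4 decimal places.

0.4720

Let the stationary distribution be π with π = πP and π_1 + π_2 + π_3 = 1.
π_1 = 0.16·π_1 + 0.32·π_2 + 0.28·π_3
π_2 = 0.56·π_1 + 0.44·π_2 + 0.44·π_3
Solving with the normalization constraint gives π = (0.2669, 0.4720, 0.2611).
So the stationary probability of Brand D is 0.4720.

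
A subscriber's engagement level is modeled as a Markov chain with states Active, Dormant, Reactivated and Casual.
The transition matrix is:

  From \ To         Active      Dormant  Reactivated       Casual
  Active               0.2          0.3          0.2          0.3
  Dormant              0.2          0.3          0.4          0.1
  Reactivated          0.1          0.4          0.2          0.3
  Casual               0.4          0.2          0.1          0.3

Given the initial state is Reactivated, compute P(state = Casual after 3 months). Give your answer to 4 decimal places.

0.2420

Propagate the distribution vector 3 months from Reactivated.
After 0 months: (0.0000, 0.0000, 1.0000, 0.0000)
After 1 month: (0.1000, 0.4000, 0.2000, 0.3000)
After 2 months: (0.2400, 0.2900, 0.2500, 0.2200)
After 3 months: (0.2190, 0.3030, 0.2360, 0.2420)
P(in Casual after 3 months) = 0.2420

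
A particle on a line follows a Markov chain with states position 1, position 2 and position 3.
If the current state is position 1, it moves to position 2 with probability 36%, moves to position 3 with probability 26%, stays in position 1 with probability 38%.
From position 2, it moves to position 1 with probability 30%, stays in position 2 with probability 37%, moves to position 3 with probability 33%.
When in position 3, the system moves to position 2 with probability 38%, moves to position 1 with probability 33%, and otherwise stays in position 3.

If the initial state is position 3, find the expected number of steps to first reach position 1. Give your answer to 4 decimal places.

3.1376

Let t(s) be the expected number of steps to first reach position 1 from state s, with t(position 1) = 0. Conditioning on the first step:
t(position 2) = 1 + 0.37·t(position 2) + 0.33·t(position 3)
t(position 3) = 1 + 0.38·t(position 2) + 0.29·t(position 3)
Solving: t(position 2) = 3.2308, t(position 3) = 3.1376.
Expected steps from position 3 to position 1: 3.1376.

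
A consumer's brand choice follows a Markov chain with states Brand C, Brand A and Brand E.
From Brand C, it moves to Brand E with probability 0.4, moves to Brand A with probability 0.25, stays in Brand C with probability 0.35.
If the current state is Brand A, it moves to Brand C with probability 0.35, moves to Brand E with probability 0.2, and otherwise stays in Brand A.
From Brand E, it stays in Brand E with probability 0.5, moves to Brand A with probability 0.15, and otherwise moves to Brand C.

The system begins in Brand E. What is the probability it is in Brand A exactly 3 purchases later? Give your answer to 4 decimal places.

Propagate the distribution vector 3 purchases from Brand E.
After 0 purchases: (0.0000, 0.0000, 1.0000)
After 1 purchase: (0.3500, 0.1500, 0.5000)
After 2 purchases: (0.3500, 0.2300, 0.4200)
After 3 purchases: (0.3500, 0.2540, 0.3960)
P(in Brand A after 3 purchases) = 0.2540

0.2540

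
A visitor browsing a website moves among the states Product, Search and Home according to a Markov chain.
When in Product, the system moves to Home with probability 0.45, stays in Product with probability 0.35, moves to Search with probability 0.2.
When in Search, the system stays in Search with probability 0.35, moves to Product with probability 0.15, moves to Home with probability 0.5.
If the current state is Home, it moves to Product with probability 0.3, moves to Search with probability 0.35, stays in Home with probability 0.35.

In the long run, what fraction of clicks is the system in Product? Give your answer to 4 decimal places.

0.2668

Let the stationary distribution be π with π = πP and π_1 + π_2 + π_3 = 1.
π_1 = 0.35·π_1 + 0.15·π_2 + 0.3·π_3
π_2 = 0.2·π_1 + 0.35·π_2 + 0.35·π_3
Solving with the normalization constraint gives π = (0.2668, 0.3100, 0.4232).
So the stationary probability of Product is 0.2668.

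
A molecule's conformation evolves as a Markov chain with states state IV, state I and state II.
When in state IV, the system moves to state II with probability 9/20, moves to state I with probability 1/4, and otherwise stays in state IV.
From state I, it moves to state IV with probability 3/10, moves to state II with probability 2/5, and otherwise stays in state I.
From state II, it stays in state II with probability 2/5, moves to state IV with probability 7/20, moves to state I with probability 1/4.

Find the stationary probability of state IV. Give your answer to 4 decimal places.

0.3208

Let the stationary distribution be π with π = πP and π_1 + π_2 + π_3 = 1.
π_1 = 0.3·π_1 + 0.3·π_2 + 0.35·π_3
π_2 = 0.25·π_1 + 0.3·π_2 + 0.25·π_3
Solving with the normalization constraint gives π = (0.3208, 0.2632, 0.4160).
So the stationary probability of state IV is 0.3208.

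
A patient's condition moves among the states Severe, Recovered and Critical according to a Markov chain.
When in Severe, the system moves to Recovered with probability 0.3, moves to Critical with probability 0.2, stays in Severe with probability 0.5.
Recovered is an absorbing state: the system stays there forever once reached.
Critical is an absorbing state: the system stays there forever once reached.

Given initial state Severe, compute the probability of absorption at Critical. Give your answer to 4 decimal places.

Let h(s) be the probability of absorption at Critical starting from transient state s. Then h(Critical) = 1 and h(Recovered) = 0. By first-step analysis:
h(Severe) = 0.5·h(Severe) + 0.3·0 + 0.2·1
Solving: h(Severe) = 0.4000.
Starting from Severe, the probability is 0.4000.

0.4000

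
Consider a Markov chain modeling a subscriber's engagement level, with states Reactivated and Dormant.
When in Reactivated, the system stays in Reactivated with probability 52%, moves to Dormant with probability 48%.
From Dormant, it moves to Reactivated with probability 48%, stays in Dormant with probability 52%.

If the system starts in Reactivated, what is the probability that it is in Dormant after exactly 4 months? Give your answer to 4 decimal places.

Propagate the distribution vector 4 months from Reactivated.
After 0 months: (1.0000, 0.0000)
After 1 month: (0.5200, 0.4800)
After 2 months: (0.5008, 0.4992)
After 3 months: (0.5000, 0.5000)
After 4 months: (0.5000, 0.5000)
P(in Dormant after 4 months) = 0.5000

0.5000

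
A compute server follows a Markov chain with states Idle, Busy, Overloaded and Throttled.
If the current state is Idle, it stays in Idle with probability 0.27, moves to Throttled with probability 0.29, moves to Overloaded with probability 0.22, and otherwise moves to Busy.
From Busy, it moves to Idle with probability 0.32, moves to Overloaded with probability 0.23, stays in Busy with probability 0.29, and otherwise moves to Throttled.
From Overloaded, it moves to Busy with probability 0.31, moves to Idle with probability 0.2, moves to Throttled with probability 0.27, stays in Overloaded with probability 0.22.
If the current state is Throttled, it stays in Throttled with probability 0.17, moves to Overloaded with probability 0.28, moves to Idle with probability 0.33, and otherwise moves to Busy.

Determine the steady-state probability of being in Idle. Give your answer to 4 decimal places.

Let the stationary distribution be π with π = πP and π_1 + π_2 + π_3 + π_4 = 1.
π_1 = 0.27·π_1 + 0.32·π_2 + 0.2·π_3 + 0.33·π_4
π_2 = 0.22·π_1 + 0.29·π_2 + 0.31·π_3 + 0.22·π_4
π_3 = 0.22·π_1 + 0.23·π_2 + 0.22·π_3 + 0.28·π_4
Solving with the normalization constraint gives π = (0.2799, 0.2594, 0.2361, 0.2246).
So the stationary probability of Idle is 0.2799.

0.2799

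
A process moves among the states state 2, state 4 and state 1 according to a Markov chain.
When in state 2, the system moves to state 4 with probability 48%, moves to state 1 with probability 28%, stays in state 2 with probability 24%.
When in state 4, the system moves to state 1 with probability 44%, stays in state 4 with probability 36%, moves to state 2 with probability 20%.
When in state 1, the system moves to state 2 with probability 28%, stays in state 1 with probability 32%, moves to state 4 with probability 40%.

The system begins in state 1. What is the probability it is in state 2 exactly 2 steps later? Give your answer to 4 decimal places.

0.2368

Sum over the intermediate state after 1 step:
P = P(state 1→state 2)·P(state 2→state 2) + P(state 1→state 4)·P(state 4→state 2) + P(state 1→state 1)·P(state 1→state 2)
  = 0.28×0.24 + 0.4×0.2 + 0.32×0.28
  = 0.0672 + 0.0800 + 0.0896 = 0.2368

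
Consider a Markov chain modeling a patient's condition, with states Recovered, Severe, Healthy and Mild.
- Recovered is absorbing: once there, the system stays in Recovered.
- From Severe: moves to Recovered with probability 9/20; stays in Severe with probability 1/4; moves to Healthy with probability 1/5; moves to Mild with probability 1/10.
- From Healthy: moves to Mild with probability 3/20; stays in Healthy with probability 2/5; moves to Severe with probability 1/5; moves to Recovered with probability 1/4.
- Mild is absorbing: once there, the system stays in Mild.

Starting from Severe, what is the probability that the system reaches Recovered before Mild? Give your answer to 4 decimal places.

0.7805

Let h(s) be the probability of absorption at Recovered starting from transient state s. Then h(Recovered) = 1 and h(Mild) = 0. By first-step analysis:
h(Severe) = 0.45·1 + 0.25·h(Severe) + 0.2·h(Healthy) + 0.1·0
h(Healthy) = 0.25·1 + 0.2·h(Severe) + 0.4·h(Healthy) + 0.15·0
Solving: h(Severe) = 0.7805, h(Healthy) = 0.6768.
Starting from Severe, the probability is 0.7805.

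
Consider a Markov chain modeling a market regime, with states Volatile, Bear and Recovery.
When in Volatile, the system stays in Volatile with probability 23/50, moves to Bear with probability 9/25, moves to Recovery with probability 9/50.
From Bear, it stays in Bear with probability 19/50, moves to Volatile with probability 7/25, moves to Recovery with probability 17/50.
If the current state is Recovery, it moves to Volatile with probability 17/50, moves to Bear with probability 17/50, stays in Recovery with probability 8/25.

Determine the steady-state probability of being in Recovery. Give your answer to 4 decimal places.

Let the stationary distribution be π with π = πP and π_1 + π_2 + π_3 = 1.
π_1 = 0.46·π_1 + 0.28·π_2 + 0.34·π_3
π_2 = 0.36·π_1 + 0.38·π_2 + 0.34·π_3
Solving with the normalization constraint gives π = (0.3617, 0.3617, 0.2766).
So the stationary probability of Recovery is 0.2766.

0.2766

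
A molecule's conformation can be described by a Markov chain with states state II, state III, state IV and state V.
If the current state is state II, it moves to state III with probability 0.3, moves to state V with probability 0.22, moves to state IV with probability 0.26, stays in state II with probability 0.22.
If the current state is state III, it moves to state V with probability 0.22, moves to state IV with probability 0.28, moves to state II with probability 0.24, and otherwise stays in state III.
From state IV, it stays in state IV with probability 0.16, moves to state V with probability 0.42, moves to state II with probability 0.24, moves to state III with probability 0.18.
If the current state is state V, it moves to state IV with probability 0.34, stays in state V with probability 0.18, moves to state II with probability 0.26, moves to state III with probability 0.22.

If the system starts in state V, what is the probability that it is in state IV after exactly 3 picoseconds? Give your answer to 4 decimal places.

0.2627

Propagate the distribution vector 3 picoseconds from state V.
After 0 picoseconds: (0.0000, 0.0000, 0.0000, 1.0000)
After 1 picosecond: (0.2600, 0.2200, 0.3400, 0.1800)
After 2 picoseconds: (0.2384, 0.2360, 0.2448, 0.2808)
After 3 picoseconds: (0.2408, 0.2387, 0.2627, 0.2577)
P(in state IV after 3 picoseconds) = 0.2627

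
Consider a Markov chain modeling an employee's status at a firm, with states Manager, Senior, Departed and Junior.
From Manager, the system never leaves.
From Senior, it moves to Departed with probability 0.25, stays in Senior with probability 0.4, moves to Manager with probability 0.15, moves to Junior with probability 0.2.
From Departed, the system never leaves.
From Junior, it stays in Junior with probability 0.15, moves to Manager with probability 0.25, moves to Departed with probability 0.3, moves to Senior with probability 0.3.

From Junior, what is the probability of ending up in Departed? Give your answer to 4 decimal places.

0.5667

Let h(s) be the probability of absorption at Departed starting from transient state s. Then h(Departed) = 1 and h(Manager) = 0. By first-step analysis:
h(Senior) = 0.15·0 + 0.4·h(Senior) + 0.25·1 + 0.2·h(Junior)
h(Junior) = 0.25·0 + 0.3·h(Senior) + 0.3·1 + 0.15·h(Junior)
Solving: h(Senior) = 0.6056, h(Junior) = 0.5667.
Starting from Junior, the probability is 0.5667.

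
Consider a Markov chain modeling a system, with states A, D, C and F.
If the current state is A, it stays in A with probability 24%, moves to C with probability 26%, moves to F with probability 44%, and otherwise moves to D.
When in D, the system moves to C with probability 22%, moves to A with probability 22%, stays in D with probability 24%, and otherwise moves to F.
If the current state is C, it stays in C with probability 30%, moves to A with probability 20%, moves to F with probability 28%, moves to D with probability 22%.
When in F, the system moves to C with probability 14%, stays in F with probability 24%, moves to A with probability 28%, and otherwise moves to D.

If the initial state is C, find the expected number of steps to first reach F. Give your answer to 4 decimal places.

Let t(s) be the expected number of steps to first reach F from state s, with t(F) = 0. Conditioning on the first step:
t(A) = 1 + 0.24·t(A) + 0.06·t(D) + 0.26·t(C)
t(D) = 1 + 0.22·t(A) + 0.24·t(D) + 0.22·t(C)
t(C) = 1 + 0.2·t(A) + 0.22·t(D) + 0.3·t(C)
Solving: t(A) = 2.6144, t(D) = 2.9728, t(C) = 3.1098.
Expected steps from C to F: 3.1098.

3.1098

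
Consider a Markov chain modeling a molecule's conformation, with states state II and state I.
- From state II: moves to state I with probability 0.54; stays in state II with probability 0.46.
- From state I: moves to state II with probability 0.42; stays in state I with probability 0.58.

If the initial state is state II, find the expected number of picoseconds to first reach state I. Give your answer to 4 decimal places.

1.8519

Let t(s) be the expected number of picoseconds to first reach state I from state s, with t(state I) = 0. Conditioning on the first picosecond:
t(state II) = 1 + 0.46·t(state II)
Solving: t(state II) = 1.8519.
Expected picoseconds from state II to state I: 1.8519.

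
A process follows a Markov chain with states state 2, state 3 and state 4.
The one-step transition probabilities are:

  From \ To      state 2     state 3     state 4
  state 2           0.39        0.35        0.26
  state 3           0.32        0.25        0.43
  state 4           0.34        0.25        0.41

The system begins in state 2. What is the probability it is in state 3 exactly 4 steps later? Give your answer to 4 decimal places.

0.2852

Propagate the distribution vector 4 steps from state 2.
After 0 steps: (1.0000, 0.0000, 0.0000)
After 1 step: (0.3900, 0.3500, 0.2600)
After 2 steps: (0.3525, 0.2890, 0.3585)
After 3 steps: (0.3518, 0.2853, 0.3629)
After 4 steps: (0.3519, 0.2852, 0.3629)
P(in state 3 after 4 steps) = 0.2852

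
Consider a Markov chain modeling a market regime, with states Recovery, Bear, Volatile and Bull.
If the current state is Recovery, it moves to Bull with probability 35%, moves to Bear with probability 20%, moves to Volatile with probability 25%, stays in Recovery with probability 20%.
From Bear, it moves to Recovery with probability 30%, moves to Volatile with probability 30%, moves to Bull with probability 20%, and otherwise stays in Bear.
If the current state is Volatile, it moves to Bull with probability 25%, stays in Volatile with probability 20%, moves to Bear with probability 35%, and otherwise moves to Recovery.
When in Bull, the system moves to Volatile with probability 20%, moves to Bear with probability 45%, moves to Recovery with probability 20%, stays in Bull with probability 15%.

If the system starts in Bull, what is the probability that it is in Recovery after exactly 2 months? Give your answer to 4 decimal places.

0.2450

Propagate the distribution vector 2 months from Bull.
After 0 months: (0.0000, 0.0000, 0.0000, 1.0000)
After 1 month: (0.2000, 0.4500, 0.2000, 0.1500)
After 2 months: (0.2450, 0.2675, 0.2550, 0.2325)
P(in Recovery after 2 months) = 0.2450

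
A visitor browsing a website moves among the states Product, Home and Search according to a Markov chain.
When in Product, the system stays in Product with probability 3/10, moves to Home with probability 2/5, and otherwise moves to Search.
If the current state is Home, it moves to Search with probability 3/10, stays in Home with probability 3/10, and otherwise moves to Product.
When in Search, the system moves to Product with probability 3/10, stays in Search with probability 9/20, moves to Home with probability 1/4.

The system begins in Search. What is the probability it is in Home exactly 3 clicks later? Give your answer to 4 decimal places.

Propagate the distribution vector 3 clicks from Search.
After 0 clicks: (0.0000, 0.0000, 1.0000)
After 1 click: (0.3000, 0.2500, 0.4500)
After 2 clicks: (0.3250, 0.3075, 0.3675)
After 3 clicks: (0.3308, 0.3141, 0.3551)
P(in Home after 3 clicks) = 0.3141

0.3141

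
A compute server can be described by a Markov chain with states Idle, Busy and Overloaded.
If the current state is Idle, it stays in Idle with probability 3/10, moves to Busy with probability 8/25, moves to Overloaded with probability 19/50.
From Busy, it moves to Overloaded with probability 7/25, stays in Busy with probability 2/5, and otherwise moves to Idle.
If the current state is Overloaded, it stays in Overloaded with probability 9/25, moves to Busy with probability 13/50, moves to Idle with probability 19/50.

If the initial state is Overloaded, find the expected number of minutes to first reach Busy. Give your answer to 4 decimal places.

Let t(s) be the expected number of minutes to first reach Busy from state s, with t(Busy) = 0. Conditioning on the first minute:
t(Idle) = 1 + 0.3·t(Idle) + 0.38·t(Overloaded)
t(Overloaded) = 1 + 0.38·t(Idle) + 0.36·t(Overloaded)
Solving: t(Idle) = 3.3597, t(Overloaded) = 3.5573.
Expected minutes from Overloaded to Busy: 3.5573.

3.5573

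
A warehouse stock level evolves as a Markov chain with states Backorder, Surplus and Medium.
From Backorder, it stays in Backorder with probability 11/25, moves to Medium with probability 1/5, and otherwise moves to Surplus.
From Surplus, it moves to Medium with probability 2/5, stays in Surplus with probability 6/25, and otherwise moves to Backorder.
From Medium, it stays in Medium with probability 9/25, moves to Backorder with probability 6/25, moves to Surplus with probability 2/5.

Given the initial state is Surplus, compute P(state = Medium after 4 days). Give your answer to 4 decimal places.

0.3173

Propagate the distribution vector 4 days from Surplus.
After 0 days: (0.0000, 1.0000, 0.0000)
After 1 day: (0.3600, 0.2400, 0.4000)
After 2 days: (0.3408, 0.3472, 0.3120)
After 3 days: (0.3498, 0.3308, 0.3194)
After 4 days: (0.3497, 0.3331, 0.3173)
P(in Medium after 4 days) = 0.3173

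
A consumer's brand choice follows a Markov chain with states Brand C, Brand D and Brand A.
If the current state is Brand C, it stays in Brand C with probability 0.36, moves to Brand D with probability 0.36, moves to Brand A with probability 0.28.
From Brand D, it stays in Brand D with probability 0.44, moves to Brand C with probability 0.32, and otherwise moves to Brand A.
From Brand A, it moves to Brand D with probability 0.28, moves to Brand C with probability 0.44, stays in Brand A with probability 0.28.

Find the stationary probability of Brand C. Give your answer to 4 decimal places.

Let the stationary distribution be π with π = πP and π_1 + π_2 + π_3 = 1.
π_1 = 0.36·π_1 + 0.32·π_2 + 0.44·π_3
π_2 = 0.36·π_1 + 0.44·π_2 + 0.28·π_3
Solving with the normalization constraint gives π = (0.3665, 0.3682, 0.2653).
So the stationary probability of Brand C is 0.3665.

0.3665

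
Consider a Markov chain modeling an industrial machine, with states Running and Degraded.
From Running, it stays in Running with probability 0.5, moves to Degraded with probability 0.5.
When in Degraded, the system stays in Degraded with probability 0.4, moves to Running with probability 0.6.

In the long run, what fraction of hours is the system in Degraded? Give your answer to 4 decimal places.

0.4545

Let the stationary distribution be π with π = πP and π_1 + π_2 = 1.
π_1 = 0.5·π_1 + 0.6·π_2
Solving with the normalization constraint gives π = (0.5455, 0.4545).
So the stationary probability of Degraded is 0.4545.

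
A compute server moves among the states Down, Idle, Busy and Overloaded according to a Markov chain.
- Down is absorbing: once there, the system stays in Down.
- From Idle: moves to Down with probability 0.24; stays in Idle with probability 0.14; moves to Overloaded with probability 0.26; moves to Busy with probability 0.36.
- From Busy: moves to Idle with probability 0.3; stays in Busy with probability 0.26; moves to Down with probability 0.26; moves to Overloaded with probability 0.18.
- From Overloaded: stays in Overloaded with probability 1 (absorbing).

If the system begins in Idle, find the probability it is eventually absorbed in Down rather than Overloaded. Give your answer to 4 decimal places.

Let h(s) be the probability of absorption at Down starting from transient state s. Then h(Down) = 1 and h(Overloaded) = 0. By first-step analysis:
h(Idle) = 0.24·1 + 0.14·h(Idle) + 0.36·h(Busy) + 0.26·0
h(Busy) = 0.26·1 + 0.3·h(Idle) + 0.26·h(Busy) + 0.18·0
Solving: h(Idle) = 0.5132, h(Busy) = 0.5594.
Starting from Idle, the probability is 0.5132.

0.5132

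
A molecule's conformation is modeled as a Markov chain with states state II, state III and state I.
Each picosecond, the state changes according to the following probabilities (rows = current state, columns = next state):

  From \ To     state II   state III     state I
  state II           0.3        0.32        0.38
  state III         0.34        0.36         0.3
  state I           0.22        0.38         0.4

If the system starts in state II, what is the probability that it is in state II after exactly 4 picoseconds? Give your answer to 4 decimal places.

0.2855

Propagate the distribution vector 4 picoseconds from state II.
After 0 picoseconds: (1.0000, 0.0000, 0.0000)
After 1 picosecond: (0.3000, 0.3200, 0.3800)
After 2 picoseconds: (0.2824, 0.3556, 0.3620)
After 3 picoseconds: (0.2853, 0.3559, 0.3588)
After 4 picoseconds: (0.2855, 0.3558, 0.3587)
P(in state II after 4 picoseconds) = 0.2855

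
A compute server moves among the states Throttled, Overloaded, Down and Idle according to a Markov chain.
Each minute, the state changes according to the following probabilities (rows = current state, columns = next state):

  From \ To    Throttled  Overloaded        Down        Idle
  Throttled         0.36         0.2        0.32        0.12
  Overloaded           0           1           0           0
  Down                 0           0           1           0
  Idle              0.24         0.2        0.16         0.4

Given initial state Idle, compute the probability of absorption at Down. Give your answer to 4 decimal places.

Let h(s) be the probability of absorption at Down starting from transient state s. Then h(Down) = 1 and h(Overloaded) = 0. By first-step analysis:
h(Throttled) = 0.36·h(Throttled) + 0.2·0 + 0.32·1 + 0.12·h(Idle)
h(Idle) = 0.24·h(Throttled) + 0.2·0 + 0.16·1 + 0.4·h(Idle)
Solving: h(Throttled) = 0.5946, h(Idle) = 0.5045.
Starting from Idle, the probability is 0.5045.

0.5045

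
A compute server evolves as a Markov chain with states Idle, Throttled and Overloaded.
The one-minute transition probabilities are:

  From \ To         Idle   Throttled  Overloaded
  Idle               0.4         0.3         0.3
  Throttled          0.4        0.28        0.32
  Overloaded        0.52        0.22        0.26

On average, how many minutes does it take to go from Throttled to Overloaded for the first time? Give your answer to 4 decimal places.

Let t(s) be the expected number of minutes to first reach Overloaded from state s, with t(Overloaded) = 0. Conditioning on the first minute:
t(Idle) = 1 + 0.4·t(Idle) + 0.3·t(Throttled)
t(Throttled) = 1 + 0.4·t(Idle) + 0.28·t(Throttled)
Solving: t(Idle) = 3.2692, t(Throttled) = 3.2051.
Expected minutes from Throttled to Overloaded: 3.2051.

3.2051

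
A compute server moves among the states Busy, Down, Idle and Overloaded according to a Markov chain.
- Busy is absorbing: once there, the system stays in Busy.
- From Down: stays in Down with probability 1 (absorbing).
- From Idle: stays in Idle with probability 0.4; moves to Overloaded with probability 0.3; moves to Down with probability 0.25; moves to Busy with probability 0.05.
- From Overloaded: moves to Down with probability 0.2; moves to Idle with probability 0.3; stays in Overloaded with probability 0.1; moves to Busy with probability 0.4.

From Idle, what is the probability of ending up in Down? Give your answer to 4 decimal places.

0.6333

Let h(s) be the probability of absorption at Down starting from transient state s. Then h(Down) = 1 and h(Busy) = 0. By first-step analysis:
h(Idle) = 0.05·0 + 0.25·1 + 0.4·h(Idle) + 0.3·h(Overloaded)
h(Overloaded) = 0.4·0 + 0.2·1 + 0.3·h(Idle) + 0.1·h(Overloaded)
Solving: h(Idle) = 0.6333, h(Overloaded) = 0.4333.
Starting from Idle, the probability is 0.6333.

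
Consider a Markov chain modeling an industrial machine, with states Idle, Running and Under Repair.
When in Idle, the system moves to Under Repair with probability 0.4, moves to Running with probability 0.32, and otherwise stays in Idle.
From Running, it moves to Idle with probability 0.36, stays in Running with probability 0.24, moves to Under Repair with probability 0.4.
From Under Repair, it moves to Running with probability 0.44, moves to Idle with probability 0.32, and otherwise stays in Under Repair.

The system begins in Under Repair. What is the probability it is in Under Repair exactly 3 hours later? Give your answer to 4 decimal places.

Propagate the distribution vector 3 hours from Under Repair.
After 0 hours: (0.0000, 0.0000, 1.0000)
After 1 hour: (0.3200, 0.4400, 0.2400)
After 2 hours: (0.3248, 0.3136, 0.3616)
After 3 hours: (0.3196, 0.3383, 0.3421)
P(in Under Repair after 3 hours) = 0.3421

0.3421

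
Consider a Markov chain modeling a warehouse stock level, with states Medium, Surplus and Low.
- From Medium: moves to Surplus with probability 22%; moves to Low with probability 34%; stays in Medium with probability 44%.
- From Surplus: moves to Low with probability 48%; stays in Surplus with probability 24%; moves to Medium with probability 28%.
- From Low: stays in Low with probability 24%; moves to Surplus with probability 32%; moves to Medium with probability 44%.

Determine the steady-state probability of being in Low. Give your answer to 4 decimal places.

Let the stationary distribution be π with π = πP and π_1 + π_2 + π_3 = 1.
π_1 = 0.44·π_1 + 0.28·π_2 + 0.44·π_3
π_2 = 0.22·π_1 + 0.24·π_2 + 0.32·π_3
Solving with the normalization constraint gives π = (0.3985, 0.2594, 0.3421).
So the stationary probability of Low is 0.3421.

0.3421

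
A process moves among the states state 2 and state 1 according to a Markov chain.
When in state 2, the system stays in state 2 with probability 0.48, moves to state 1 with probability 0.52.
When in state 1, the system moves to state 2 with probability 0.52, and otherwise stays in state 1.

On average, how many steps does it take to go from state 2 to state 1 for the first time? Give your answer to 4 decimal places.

Let t(s) be the expected number of steps to first reach state 1 from state s, with t(state 1) = 0. Conditioning on the first step:
t(state 2) = 1 + 0.48·t(state 2)
Solving: t(state 2) = 1.9231.
Expected steps from state 2 to state 1: 1.9231.

1.9231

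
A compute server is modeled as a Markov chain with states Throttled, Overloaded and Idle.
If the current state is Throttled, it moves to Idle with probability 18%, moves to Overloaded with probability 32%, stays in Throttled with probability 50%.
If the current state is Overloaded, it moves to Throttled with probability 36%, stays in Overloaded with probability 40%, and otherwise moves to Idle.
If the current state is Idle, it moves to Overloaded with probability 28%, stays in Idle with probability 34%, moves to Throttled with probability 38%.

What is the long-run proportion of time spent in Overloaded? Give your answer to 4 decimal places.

0.3375

Let the stationary distribution be π with π = πP and π_1 + π_2 + π_3 = 1.
π_1 = 0.5·π_1 + 0.36·π_2 + 0.38·π_3
π_2 = 0.32·π_1 + 0.4·π_2 + 0.28·π_3
Solving with the normalization constraint gives π = (0.4241, 0.3375, 0.2384).
So the stationary probability of Overloaded is 0.3375.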